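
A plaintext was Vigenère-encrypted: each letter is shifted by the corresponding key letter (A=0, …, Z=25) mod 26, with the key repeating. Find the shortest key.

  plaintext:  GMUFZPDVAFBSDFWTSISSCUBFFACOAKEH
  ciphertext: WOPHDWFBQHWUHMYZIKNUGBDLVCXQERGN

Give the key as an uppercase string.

QCVCEHCG

  i= 0: W-G = 16 → Q
  i= 1: O-M =  2 → C
  i= 2: P-U = 21 → V
  i= 3: H-F =  2 → C
  i= 4: D-Z =  4 → E
  i= 5: W-P =  7 → H
  i= 6: F-D =  2 → C
  i= 7: B-V =  6 → G
  i= 8: Q-A = 16 → Q
  i= 9: H-F =  2 → C
  i=10: W-B = 21 → V
  i=11: U-S =  2 → C
  i=12: H-D =  4 → E
  i=13: M-F =  7 → H
  i=14: Y-W =  2 → C
  i=15: Z-T =  6 → G
  i=16: I-S = 16 → Q
  i=17: K-I =  2 → C
  i=18: N-S = 21 → V
  i=19: U-S =  2 → C
  i=20: G-C =  4 → E
  i=21: B-U =  7 → H
  i=22: D-B =  2 → C
  i=23: L-F =  6 → G
  i=24: V-F = 16 → Q
  i=25: C-A =  2 → C
  i=26: X-C = 21 → V
  i=27: Q-O =  2 → C
  i=28: E-A =  4 → E
  i=29: R-K =  7 → H
  i=30: G-E =  2 → C
  i=31: N-H =  6 → G
  shifts repeat with period 8: QCVCEHCG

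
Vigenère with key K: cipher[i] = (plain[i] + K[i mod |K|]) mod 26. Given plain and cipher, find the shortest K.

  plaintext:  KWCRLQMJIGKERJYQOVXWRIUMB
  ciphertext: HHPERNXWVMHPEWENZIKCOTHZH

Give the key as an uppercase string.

XLNNG

  i= 0: H-K = 23 → X
  i= 1: H-W = 11 → L
  i= 2: P-C = 13 → N
  i= 3: E-R = 13 → N
  i= 4: R-L =  6 → G
  i= 5: N-Q = 23 → X
  i= 6: X-M = 11 → L
  i= 7: W-J = 13 → N
  i= 8: V-I = 13 → N
  i= 9: M-G =  6 → G
  i=10: H-K = 23 → X
  i=11: P-E = 11 → L
  i=12: E-R = 13 → N
  i=13: W-J = 13 → N
  i=14: E-Y =  6 → G
  i=15: N-Q = 23 → X
  i=16: Z-O = 11 → L
  i=17: I-V = 13 → N
  i=18: K-X = 13 → N
  i=19: C-W =  6 → G
  i=20: O-R = 23 → X
  i=21: T-I = 11 → L
  i=22: H-U = 13 → N
  i=23: Z-M = 13 → N
  i=24: H-B =  6 → G
  shifts repeat with period 5: XLNNG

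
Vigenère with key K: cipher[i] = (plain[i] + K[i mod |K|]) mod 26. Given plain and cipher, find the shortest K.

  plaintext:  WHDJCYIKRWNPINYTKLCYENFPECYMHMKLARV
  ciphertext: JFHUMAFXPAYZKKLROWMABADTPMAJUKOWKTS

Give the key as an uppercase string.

  i= 0: J-W = 13 → N
  i= 1: F-H = 24 → Y
  i= 2: H-D =  4 → E
  i= 3: U-J = 11 → L
  i= 4: M-C = 10 → K
  i= 5: A-Y =  2 → C
  i= 6: F-I = 23 → X
  i= 7: X-K = 13 → N
  i= 8: P-R = 24 → Y
  i= 9: A-W =  4 → E
  i=10: Y-N = 11 → L
  i=11: Z-P = 10 → K
  i=12: K-I =  2 → C
  i=13: K-N = 23 → X
  i=14: L-Y = 13 → N
  i=15: R-T = 24 → Y
  i=16: O-K =  4 → E
  i=17: W-L = 11 → L
  i=18: M-C = 10 → K
  i=19: A-Y =  2 → C
  i=20: B-E = 23 → X
  i=21: A-N = 13 → N
  i=22: D-F = 24 → Y
  i=23: T-P =  4 → E
  i=24: P-E = 11 → L
  i=25: M-C = 10 → K
  i=26: A-Y =  2 → C
  i=27: J-M = 23 → X
  i=28: U-H = 13 → N
  i=29: K-M = 24 → Y
  i=30: O-K =  4 → E
  i=31: W-L = 11 → L
  i=32: K-A = 10 → K
  i=33: T-R =  2 → C
  i=34: S-V = 23 → X
  shifts repeat with period 7: NYELKCX

NYELKCX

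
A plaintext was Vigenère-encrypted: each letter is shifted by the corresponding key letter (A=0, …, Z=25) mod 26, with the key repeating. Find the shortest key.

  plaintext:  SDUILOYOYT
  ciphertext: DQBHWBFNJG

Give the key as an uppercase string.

  i= 0: D-S = 11 → L
  i= 1: Q-D = 13 → N
  i= 2: B-U =  7 → H
  i= 3: H-I = 25 → Z
  i= 4: W-L = 11 → L
  i= 5: B-O = 13 → N
  i= 6: F-Y =  7 → H
  i= 7: N-O = 25 → Z
  i= 8: J-Y = 11 → L
  i= 9: G-T = 13 → N
  shifts repeat with period 4: LNHZ

LNHZ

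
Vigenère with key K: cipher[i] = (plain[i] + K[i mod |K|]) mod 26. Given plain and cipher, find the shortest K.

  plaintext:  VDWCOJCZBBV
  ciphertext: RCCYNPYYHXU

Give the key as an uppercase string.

WZG

  i= 0: R-V = 22 → W
  i= 1: C-D = 25 → Z
  i= 2: C-W =  6 → G
  i= 3: Y-C = 22 → W
  i= 4: N-O = 25 → Z
  i= 5: P-J =  6 → G
  i= 6: Y-C = 22 → W
  i= 7: Y-Z = 25 → Z
  i= 8: H-B =  6 → G
  i= 9: X-B = 22 → W
  i=10: U-V = 25 → Z
  shifts repeat with period 3: WZG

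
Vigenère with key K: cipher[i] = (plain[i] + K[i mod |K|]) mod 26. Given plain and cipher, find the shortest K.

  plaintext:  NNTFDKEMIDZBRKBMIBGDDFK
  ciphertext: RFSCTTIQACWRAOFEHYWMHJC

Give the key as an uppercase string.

  i= 0: R-N =  4 → E
  i= 1: F-N = 18 → S
  i= 2: S-T = 25 → Z
  i= 3: C-F = 23 → X
  i= 4: T-D = 16 → Q
  i= 5: T-K =  9 → J
  i= 6: I-E =  4 → E
  i= 7: Q-M =  4 → E
  i= 8: A-I = 18 → S
  i= 9: C-D = 25 → Z
  i=10: W-Z = 23 → X
  i=11: R-B = 16 → Q
  i=12: A-R =  9 → J
  i=13: O-K =  4 → E
  i=14: F-B =  4 → E
  i=15: E-M = 18 → S
  i=16: H-I = 25 → Z
  i=17: Y-B = 23 → X
  i=18: W-G = 16 → Q
  i=19: M-D =  9 → J
  i=20: H-D =  4 → E
  i=21: J-F =  4 → E
  i=22: C-K = 18 → S
  shifts repeat with period 7: ESZXQJE

ESZXQJE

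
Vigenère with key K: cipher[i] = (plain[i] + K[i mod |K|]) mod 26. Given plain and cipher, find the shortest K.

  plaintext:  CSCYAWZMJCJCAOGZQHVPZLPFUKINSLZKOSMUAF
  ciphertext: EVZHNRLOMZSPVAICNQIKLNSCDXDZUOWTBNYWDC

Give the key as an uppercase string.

  i= 0: E-C =  2 → C
  i= 1: V-S =  3 → D
  i= 2: Z-C = 23 → X
  i= 3: H-Y =  9 → J
  i= 4: N-A = 13 → N
  i= 5: R-W = 21 → V
  i= 6: L-Z = 12 → M
  i= 7: O-M =  2 → C
  i= 8: M-J =  3 → D
  i= 9: Z-C = 23 → X
  i=10: S-J =  9 → J
  i=11: P-C = 13 → N
  i=12: V-A = 21 → V
  i=13: A-O = 12 → M
  i=14: I-G =  2 → C
  i=15: C-Z =  3 → D
  i=16: N-Q = 23 → X
  i=17: Q-H =  9 → J
  i=18: I-V = 13 → N
  i=19: K-P = 21 → V
  i=20: L-Z = 12 → M
  i=21: N-L =  2 → C
  i=22: S-P =  3 → D
  i=23: C-F = 23 → X
  i=24: D-U =  9 → J
  i=25: X-K = 13 → N
  i=26: D-I = 21 → V
  i=27: Z-N = 12 → M
  i=28: U-S =  2 → C
  i=29: O-L =  3 → D
  i=30: W-Z = 23 → X
  i=31: T-K =  9 → J
  i=32: B-O = 13 → N
  i=33: N-S = 21 → V
  i=34: Y-M = 12 → M
  i=35: W-U =  2 → C
  i=36: D-A =  3 → D
  i=37: C-F = 23 → X
  shifts repeat with period 7: CDXJNVM

CDXJNVM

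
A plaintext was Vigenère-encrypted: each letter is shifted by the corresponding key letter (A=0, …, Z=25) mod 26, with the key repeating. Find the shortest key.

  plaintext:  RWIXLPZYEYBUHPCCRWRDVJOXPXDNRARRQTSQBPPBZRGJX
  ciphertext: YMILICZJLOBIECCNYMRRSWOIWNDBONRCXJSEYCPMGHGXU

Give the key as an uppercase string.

  i= 0: Y-R =  7 → H
  i= 1: M-W = 16 → Q
  i= 2: I-I =  0 → A
  i= 3: L-X = 14 → O
  i= 4: I-L = 23 → X
  i= 5: C-P = 13 → N
  i= 6: Z-Z =  0 → A
  i= 7: J-Y = 11 → L
  i= 8: L-E =  7 → H
  i= 9: O-Y = 16 → Q
  i=10: B-B =  0 → A
  i=11: I-U = 14 → O
  i=12: E-H = 23 → X
  i=13: C-P = 13 → N
  i=14: C-C =  0 → A
  i=15: N-C = 11 → L
  i=16: Y-R =  7 → H
  i=17: M-W = 16 → Q
  i=18: R-R =  0 → A
  i=19: R-D = 14 → O
  i=20: S-V = 23 → X
  i=21: W-J = 13 → N
  i=22: O-O =  0 → A
  i=23: I-X = 11 → L
  i=24: W-P =  7 → H
  i=25: N-X = 16 → Q
  i=26: D-D =  0 → A
  i=27: B-N = 14 → O
  i=28: O-R = 23 → X
  i=29: N-A = 13 → N
  i=30: R-R =  0 → A
  i=31: C-R = 11 → L
  i=32: X-Q =  7 → H
  i=33: J-T = 16 → Q
  i=34: S-S =  0 → A
  i=35: E-Q = 14 → O
  i=36: Y-B = 23 → X
  i=37: C-P = 13 → N
  i=38: P-P =  0 → A
  i=39: M-B = 11 → L
  i=40: G-Z =  7 → H
  i=41: H-R = 16 → Q
  i=42: G-G =  0 → A
  i=43: X-J = 14 → O
  i=44: U-X = 23 → X
  shifts repeat with period 8: HQAOXNAL

HQAOXNAL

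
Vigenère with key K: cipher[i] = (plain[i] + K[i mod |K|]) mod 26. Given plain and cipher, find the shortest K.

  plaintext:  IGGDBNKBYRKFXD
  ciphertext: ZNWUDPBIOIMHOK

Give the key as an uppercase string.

  i= 0: Z-I = 17 → R
  i= 1: N-G =  7 → H
  i= 2: W-G = 16 → Q
  i= 3: U-D = 17 → R
  i= 4: D-B =  2 → C
  i= 5: P-N =  2 → C
  i= 6: B-K = 17 → R
  i= 7: I-B =  7 → H
  i= 8: O-Y = 16 → Q
  i= 9: I-R = 17 → R
  i=10: M-K =  2 → C
  i=11: H-F =  2 → C
  i=12: O-X = 17 → R
  i=13: K-D =  7 → H
  shifts repeat with period 6: RHQRCC

RHQRCC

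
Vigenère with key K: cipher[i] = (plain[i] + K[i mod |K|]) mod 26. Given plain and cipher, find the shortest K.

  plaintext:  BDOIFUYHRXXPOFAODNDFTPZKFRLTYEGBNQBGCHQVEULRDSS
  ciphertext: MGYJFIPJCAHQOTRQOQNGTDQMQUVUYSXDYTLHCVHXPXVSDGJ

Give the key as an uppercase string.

LDKBAORC

  i= 0: M-B = 11 → L
  i= 1: G-D =  3 → D
  i= 2: Y-O = 10 → K
  i= 3: J-I =  1 → B
  i= 4: F-F =  0 → A
  i= 5: I-U = 14 → O
  i= 6: P-Y = 17 → R
  i= 7: J-H =  2 → C
  i= 8: C-R = 11 → L
  i= 9: A-X =  3 → D
  i=10: H-X = 10 → K
  i=11: Q-P =  1 → B
  i=12: O-O =  0 → A
  i=13: T-F = 14 → O
  i=14: R-A = 17 → R
  i=15: Q-O =  2 → C
  i=16: O-D = 11 → L
  i=17: Q-N =  3 → D
  i=18: N-D = 10 → K
  i=19: G-F =  1 → B
  i=20: T-T =  0 → A
  i=21: D-P = 14 → O
  i=22: Q-Z = 17 → R
  i=23: M-K =  2 → C
  i=24: Q-F = 11 → L
  i=25: U-R =  3 → D
  i=26: V-L = 10 → K
  i=27: U-T =  1 → B
  i=28: Y-Y =  0 → A
  i=29: S-E = 14 → O
  i=30: X-G = 17 → R
  i=31: D-B =  2 → C
  i=32: Y-N = 11 → L
  i=33: T-Q =  3 → D
  i=34: L-B = 10 → K
  i=35: H-G =  1 → B
  i=36: C-C =  0 → A
  i=37: V-H = 14 → O
  i=38: H-Q = 17 → R
  i=39: X-V =  2 → C
  i=40: P-E = 11 → L
  i=41: X-U =  3 → D
  i=42: V-L = 10 → K
  i=43: S-R =  1 → B
  i=44: D-D =  0 → A
  i=45: G-S = 14 → O
  i=46: J-S = 17 → R
  shifts repeat with period 8: LDKBAORC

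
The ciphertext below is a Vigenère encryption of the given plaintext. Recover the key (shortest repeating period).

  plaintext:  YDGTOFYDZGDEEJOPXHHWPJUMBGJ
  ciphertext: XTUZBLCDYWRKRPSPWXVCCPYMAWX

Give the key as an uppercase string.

  i= 0: X-Y = 25 → Z
  i= 1: T-D = 16 → Q
  i= 2: U-G = 14 → O
  i= 3: Z-T =  6 → G
  i= 4: B-O = 13 → N
  i= 5: L-F =  6 → G
  i= 6: C-Y =  4 → E
  i= 7: D-D =  0 → A
  i= 8: Y-Z = 25 → Z
  i= 9: W-G = 16 → Q
  i=10: R-D = 14 → O
  i=11: K-E =  6 → G
  i=12: R-E = 13 → N
  i=13: P-J =  6 → G
  i=14: S-O =  4 → E
  i=15: P-P =  0 → A
  i=16: W-X = 25 → Z
  i=17: X-H = 16 → Q
  i=18: V-H = 14 → O
  i=19: C-W =  6 → G
  i=20: C-P = 13 → N
  i=21: P-J =  6 → G
  i=22: Y-U =  4 → E
  i=23: M-M =  0 → A
  i=24: A-B = 25 → Z
  i=25: W-G = 16 → Q
  i=26: X-J = 14 → O
  shifts repeat with period 8: ZQOGNGEA

ZQOGNGEA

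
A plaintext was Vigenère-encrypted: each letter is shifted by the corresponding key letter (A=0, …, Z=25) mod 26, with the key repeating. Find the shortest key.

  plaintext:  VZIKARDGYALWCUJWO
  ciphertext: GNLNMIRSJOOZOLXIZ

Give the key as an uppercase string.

LODDMROM

  i= 0: G-V = 11 → L
  i= 1: N-Z = 14 → O
  i= 2: L-I =  3 → D
  i= 3: N-K =  3 → D
  i= 4: M-A = 12 → M
  i= 5: I-R = 17 → R
  i= 6: R-D = 14 → O
  i= 7: S-G = 12 → M
  i= 8: J-Y = 11 → L
  i= 9: O-A = 14 → O
  i=10: O-L =  3 → D
  i=11: Z-W =  3 → D
  i=12: O-C = 12 → M
  i=13: L-U = 17 → R
  i=14: X-J = 14 → O
  i=15: I-W = 12 → M
  i=16: Z-O = 11 → L
  shifts repeat with period 8: LODDMROM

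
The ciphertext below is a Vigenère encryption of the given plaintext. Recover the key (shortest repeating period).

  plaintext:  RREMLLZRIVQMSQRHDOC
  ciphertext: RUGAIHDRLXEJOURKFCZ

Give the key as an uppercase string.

  i= 0: R-R =  0 → A
  i= 1: U-R =  3 → D
  i= 2: G-E =  2 → C
  i= 3: A-M = 14 → O
  i= 4: I-L = 23 → X
  i= 5: H-L = 22 → W
  i= 6: D-Z =  4 → E
  i= 7: R-R =  0 → A
  i= 8: L-I =  3 → D
  i= 9: X-V =  2 → C
  i=10: E-Q = 14 → O
  i=11: J-M = 23 → X
  i=12: O-S = 22 → W
  i=13: U-Q =  4 → E
  i=14: R-R =  0 → A
  i=15: K-H =  3 → D
  i=16: F-D =  2 → C
  i=17: C-O = 14 → O
  i=18: Z-C = 23 → X
  shifts repeat with period 7: ADCOXWE

ADCOXWE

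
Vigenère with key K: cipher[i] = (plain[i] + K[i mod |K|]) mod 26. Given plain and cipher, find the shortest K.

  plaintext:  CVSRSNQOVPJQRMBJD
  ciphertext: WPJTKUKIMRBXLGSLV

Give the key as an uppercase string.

UURCSH

  i= 0: W-C = 20 → U
  i= 1: P-V = 20 → U
  i= 2: J-S = 17 → R
  i= 3: T-R =  2 → C
  i= 4: K-S = 18 → S
  i= 5: U-N =  7 → H
  i= 6: K-Q = 20 → U
  i= 7: I-O = 20 → U
  i= 8: M-V = 17 → R
  i= 9: R-P =  2 → C
  i=10: B-J = 18 → S
  i=11: X-Q =  7 → H
  i=12: L-R = 20 → U
  i=13: G-M = 20 → U
  i=14: S-B = 17 → R
  i=15: L-J =  2 → C
  i=16: V-D = 18 → S
  shifts repeat with period 6: UURCSH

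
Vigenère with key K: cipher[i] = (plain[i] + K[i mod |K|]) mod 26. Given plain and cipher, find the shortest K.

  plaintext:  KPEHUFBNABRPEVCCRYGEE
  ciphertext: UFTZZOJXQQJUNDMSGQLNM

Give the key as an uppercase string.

KQPSFJI

  i= 0: U-K = 10 → K
  i= 1: F-P = 16 → Q
  i= 2: T-E = 15 → P
  i= 3: Z-H = 18 → S
  i= 4: Z-U =  5 → F
  i= 5: O-F =  9 → J
  i= 6: J-B =  8 → I
  i= 7: X-N = 10 → K
  i= 8: Q-A = 16 → Q
  i= 9: Q-B = 15 → P
  i=10: J-R = 18 → S
  i=11: U-P =  5 → F
  i=12: N-E =  9 → J
  i=13: D-V =  8 → I
  i=14: M-C = 10 → K
  i=15: S-C = 16 → Q
  i=16: G-R = 15 → P
  i=17: Q-Y = 18 → S
  i=18: L-G =  5 → F
  i=19: N-E =  9 → J
  i=20: M-E =  8 → I
  shifts repeat with period 7: KQPSFJI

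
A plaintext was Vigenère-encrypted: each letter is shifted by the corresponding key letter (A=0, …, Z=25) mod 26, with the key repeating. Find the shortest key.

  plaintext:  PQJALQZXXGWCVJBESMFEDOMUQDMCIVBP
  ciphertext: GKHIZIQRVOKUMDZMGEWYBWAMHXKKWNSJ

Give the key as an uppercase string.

RUYIOS

  i= 0: G-P = 17 → R
  i= 1: K-Q = 20 → U
  i= 2: H-J = 24 → Y
  i= 3: I-A =  8 → I
  i= 4: Z-L = 14 → O
  i= 5: I-Q = 18 → S
  i= 6: Q-Z = 17 → R
  i= 7: R-X = 20 → U
  i= 8: V-X = 24 → Y
  i= 9: O-G =  8 → I
  i=10: K-W = 14 → O
  i=11: U-C = 18 → S
  i=12: M-V = 17 → R
  i=13: D-J = 20 → U
  i=14: Z-B = 24 → Y
  i=15: M-E =  8 → I
  i=16: G-S = 14 → O
  i=17: E-M = 18 → S
  i=18: W-F = 17 → R
  i=19: Y-E = 20 → U
  i=20: B-D = 24 → Y
  i=21: W-O =  8 → I
  i=22: A-M = 14 → O
  i=23: M-U = 18 → S
  i=24: H-Q = 17 → R
  i=25: X-D = 20 → U
  i=26: K-M = 24 → Y
  i=27: K-C =  8 → I
  i=28: W-I = 14 → O
  i=29: N-V = 18 → S
  i=30: S-B = 17 → R
  i=31: J-P = 20 → U
  shifts repeat with period 6: RUYIOS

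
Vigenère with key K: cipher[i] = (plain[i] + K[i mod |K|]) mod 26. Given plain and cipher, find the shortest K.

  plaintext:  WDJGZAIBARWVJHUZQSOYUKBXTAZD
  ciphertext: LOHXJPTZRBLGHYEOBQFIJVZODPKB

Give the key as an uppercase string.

PLYRK

  i= 0: L-W = 15 → P
  i= 1: O-D = 11 → L
  i= 2: H-J = 24 → Y
  i= 3: X-G = 17 → R
  i= 4: J-Z = 10 → K
  i= 5: P-A = 15 → P
  i= 6: T-I = 11 → L
  i= 7: Z-B = 24 → Y
  i= 8: R-A = 17 → R
  i= 9: B-R = 10 → K
  i=10: L-W = 15 → P
  i=11: G-V = 11 → L
  i=12: H-J = 24 → Y
  i=13: Y-H = 17 → R
  i=14: E-U = 10 → K
  i=15: O-Z = 15 → P
  i=16: B-Q = 11 → L
  i=17: Q-S = 24 → Y
  i=18: F-O = 17 → R
  i=19: I-Y = 10 → K
  i=20: J-U = 15 → P
  i=21: V-K = 11 → L
  i=22: Z-B = 24 → Y
  i=23: O-X = 17 → R
  i=24: D-T = 10 → K
  i=25: P-A = 15 → P
  i=26: K-Z = 11 → L
  i=27: B-D = 24 → Y
  shifts repeat with period 5: PLYRK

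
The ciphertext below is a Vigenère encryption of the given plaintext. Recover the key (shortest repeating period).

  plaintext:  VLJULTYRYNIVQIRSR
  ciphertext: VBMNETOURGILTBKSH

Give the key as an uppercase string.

  i= 0: V-V =  0 → A
  i= 1: B-L = 16 → Q
  i= 2: M-J =  3 → D
  i= 3: N-U = 19 → T
  i= 4: E-L = 19 → T
  i= 5: T-T =  0 → A
  i= 6: O-Y = 16 → Q
  i= 7: U-R =  3 → D
  i= 8: R-Y = 19 → T
  i= 9: G-N = 19 → T
  i=10: I-I =  0 → A
  i=11: L-V = 16 → Q
  i=12: T-Q =  3 → D
  i=13: B-I = 19 → T
  i=14: K-R = 19 → T
  i=15: S-S =  0 → A
  i=16: H-R = 16 → Q
  shifts repeat with period 5: AQDTT

AQDTT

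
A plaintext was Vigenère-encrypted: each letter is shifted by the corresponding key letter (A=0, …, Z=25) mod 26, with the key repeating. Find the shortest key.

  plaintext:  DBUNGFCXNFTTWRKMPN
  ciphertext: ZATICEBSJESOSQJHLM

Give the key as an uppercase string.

  i= 0: Z-D = 22 → W
  i= 1: A-B = 25 → Z
  i= 2: T-U = 25 → Z
  i= 3: I-N = 21 → V
  i= 4: C-G = 22 → W
  i= 5: E-F = 25 → Z
  i= 6: B-C = 25 → Z
  i= 7: S-X = 21 → V
  i= 8: J-N = 22 → W
  i= 9: E-F = 25 → Z
  i=10: S-T = 25 → Z
  i=11: O-T = 21 → V
  i=12: S-W = 22 → W
  i=13: Q-R = 25 → Z
  i=14: J-K = 25 → Z
  i=15: H-M = 21 → V
  i=16: L-P = 22 → W
  i=17: M-N = 25 → Z
  shifts repeat with period 4: WZZV

WZZV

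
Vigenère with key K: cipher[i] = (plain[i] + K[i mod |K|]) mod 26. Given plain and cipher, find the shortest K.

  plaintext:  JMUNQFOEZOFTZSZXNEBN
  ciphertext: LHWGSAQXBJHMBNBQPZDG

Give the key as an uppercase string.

  i= 0: L-J =  2 → C
  i= 1: H-M = 21 → V
  i= 2: W-U =  2 → C
  i= 3: G-N = 19 → T
  i= 4: S-Q =  2 → C
  i= 5: A-F = 21 → V
  i= 6: Q-O =  2 → C
  i= 7: X-E = 19 → T
  i= 8: B-Z =  2 → C
  i= 9: J-O = 21 → V
  i=10: H-F =  2 → C
  i=11: M-T = 19 → T
  i=12: B-Z =  2 → C
  i=13: N-S = 21 → V
  i=14: B-Z =  2 → C
  i=15: Q-X = 19 → T
  i=16: P-N =  2 → C
  i=17: Z-E = 21 → V
  i=18: D-B =  2 → C
  i=19: G-N = 19 → T
  shifts repeat with period 4: CVCT

CVCT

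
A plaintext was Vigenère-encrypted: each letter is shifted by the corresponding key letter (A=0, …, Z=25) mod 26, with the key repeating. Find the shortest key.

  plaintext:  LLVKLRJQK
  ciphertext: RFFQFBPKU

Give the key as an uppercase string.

GUK

  i= 0: R-L =  6 → G
  i= 1: F-L = 20 → U
  i= 2: F-V = 10 → K
  i= 3: Q-K =  6 → G
  i= 4: F-L = 20 → U
  i= 5: B-R = 10 → K
  i= 6: P-J =  6 → G
  i= 7: K-Q = 20 → U
  i= 8: U-K = 10 → K
  shifts repeat with period 3: GUK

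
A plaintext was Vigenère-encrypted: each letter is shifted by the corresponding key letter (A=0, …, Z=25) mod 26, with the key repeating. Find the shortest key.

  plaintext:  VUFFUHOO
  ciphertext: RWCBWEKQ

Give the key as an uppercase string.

  i= 0: R-V = 22 → W
  i= 1: W-U =  2 → C
  i= 2: C-F = 23 → X
  i= 3: B-F = 22 → W
  i= 4: W-U =  2 → C
  i= 5: E-H = 23 → X
  i= 6: K-O = 22 → W
  i= 7: Q-O =  2 → C
  shifts repeat with period 3: WCX

WCX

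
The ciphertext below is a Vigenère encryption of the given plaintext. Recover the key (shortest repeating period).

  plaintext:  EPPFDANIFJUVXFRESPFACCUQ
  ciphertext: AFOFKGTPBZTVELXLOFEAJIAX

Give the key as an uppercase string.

WQZAHGGH

  i= 0: A-E = 22 → W
  i= 1: F-P = 16 → Q
  i= 2: O-P = 25 → Z
  i= 3: F-F =  0 → A
  i= 4: K-D =  7 → H
  i= 5: G-A =  6 → G
  i= 6: T-N =  6 → G
  i= 7: P-I =  7 → H
  i= 8: B-F = 22 → W
  i= 9: Z-J = 16 → Q
  i=10: T-U = 25 → Z
  i=11: V-V =  0 → A
  i=12: E-X =  7 → H
  i=13: L-F =  6 → G
  i=14: X-R =  6 → G
  i=15: L-E =  7 → H
  i=16: O-S = 22 → W
  i=17: F-P = 16 → Q
  i=18: E-F = 25 → Z
  i=19: A-A =  0 → A
  i=20: J-C =  7 → H
  i=21: I-C =  6 → G
  i=22: A-U =  6 → G
  i=23: X-Q =  7 → H
  shifts repeat with period 8: WQZAHGGH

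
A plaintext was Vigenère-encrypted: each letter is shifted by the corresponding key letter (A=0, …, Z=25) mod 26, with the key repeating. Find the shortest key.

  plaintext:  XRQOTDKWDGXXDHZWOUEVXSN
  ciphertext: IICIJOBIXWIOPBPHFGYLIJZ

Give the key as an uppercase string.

LRMUQ

  i= 0: I-X = 11 → L
  i= 1: I-R = 17 → R
  i= 2: C-Q = 12 → M
  i= 3: I-O = 20 → U
  i= 4: J-T = 16 → Q
  i= 5: O-D = 11 → L
  i= 6: B-K = 17 → R
  i= 7: I-W = 12 → M
  i= 8: X-D = 20 → U
  i= 9: W-G = 16 → Q
  i=10: I-X = 11 → L
  i=11: O-X = 17 → R
  i=12: P-D = 12 → M
  i=13: B-H = 20 → U
  i=14: P-Z = 16 → Q
  i=15: H-W = 11 → L
  i=16: F-O = 17 → R
  i=17: G-U = 12 → M
  i=18: Y-E = 20 → U
  i=19: L-V = 16 → Q
  i=20: I-X = 11 → L
  i=21: J-S = 17 → R
  i=22: Z-N = 12 → M
  shifts repeat with period 5: LRMUQ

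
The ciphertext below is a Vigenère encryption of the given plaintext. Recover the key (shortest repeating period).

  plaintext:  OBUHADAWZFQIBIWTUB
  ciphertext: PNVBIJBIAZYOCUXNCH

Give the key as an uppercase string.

BMBUIG

  i= 0: P-O =  1 → B
  i= 1: N-B = 12 → M
  i= 2: V-U =  1 → B
  i= 3: B-H = 20 → U
  i= 4: I-A =  8 → I
  i= 5: J-D =  6 → G
  i= 6: B-A =  1 → B
  i= 7: I-W = 12 → M
  i= 8: A-Z =  1 → B
  i= 9: Z-F = 20 → U
  i=10: Y-Q =  8 → I
  i=11: O-I =  6 → G
  i=12: C-B =  1 → B
  i=13: U-I = 12 → M
  i=14: X-W =  1 → B
  i=15: N-T = 20 → U
  i=16: C-U =  8 → I
  i=17: H-B =  6 → G
  shifts repeat with period 6: BMBUIG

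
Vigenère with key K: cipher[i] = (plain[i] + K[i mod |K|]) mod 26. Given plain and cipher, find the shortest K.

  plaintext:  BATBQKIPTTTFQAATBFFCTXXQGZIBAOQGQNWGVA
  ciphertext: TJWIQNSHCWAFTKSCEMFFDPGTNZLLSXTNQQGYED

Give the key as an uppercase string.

  i= 0: T-B = 18 → S
  i= 1: J-A =  9 → J
  i= 2: W-T =  3 → D
  i= 3: I-B =  7 → H
  i= 4: Q-Q =  0 → A
  i= 5: N-K =  3 → D
  i= 6: S-I = 10 → K
  i= 7: H-P = 18 → S
  i= 8: C-T =  9 → J
  i= 9: W-T =  3 → D
  i=10: A-T =  7 → H
  i=11: F-F =  0 → A
  i=12: T-Q =  3 → D
  i=13: K-A = 10 → K
  i=14: S-A = 18 → S
  i=15: C-T =  9 → J
  i=16: E-B =  3 → D
  i=17: M-F =  7 → H
  i=18: F-F =  0 → A
  i=19: F-C =  3 → D
  i=20: D-T = 10 → K
  i=21: P-X = 18 → S
  i=22: G-X =  9 → J
  i=23: T-Q =  3 → D
  i=24: N-G =  7 → H
  i=25: Z-Z =  0 → A
  i=26: L-I =  3 → D
  i=27: L-B = 10 → K
  i=28: S-A = 18 → S
  i=29: X-O =  9 → J
  i=30: T-Q =  3 → D
  i=31: N-G =  7 → H
  i=32: Q-Q =  0 → A
  i=33: Q-N =  3 → D
  i=34: G-W = 10 → K
  i=35: Y-G = 18 → S
  i=36: E-V =  9 → J
  i=37: D-A =  3 → D
  shifts repeat with period 7: SJDHADK

SJDHADK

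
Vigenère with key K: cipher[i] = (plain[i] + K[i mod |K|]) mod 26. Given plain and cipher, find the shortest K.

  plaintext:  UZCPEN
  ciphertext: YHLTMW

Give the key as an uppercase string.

EIJ

  i= 0: Y-U =  4 → E
  i= 1: H-Z =  8 → I
  i= 2: L-C =  9 → J
  i= 3: T-P =  4 → E
  i= 4: M-E =  8 → I
  i= 5: W-N =  9 → J
  shifts repeat with period 3: EIJ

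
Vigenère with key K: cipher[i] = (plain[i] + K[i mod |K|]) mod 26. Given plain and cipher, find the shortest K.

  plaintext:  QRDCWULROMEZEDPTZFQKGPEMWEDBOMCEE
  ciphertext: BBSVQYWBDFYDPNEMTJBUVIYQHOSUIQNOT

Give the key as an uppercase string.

LKPTUE

  i= 0: B-Q = 11 → L
  i= 1: B-R = 10 → K
  i= 2: S-D = 15 → P
  i= 3: V-C = 19 → T
  i= 4: Q-W = 20 → U
  i= 5: Y-U =  4 → E
  i= 6: W-L = 11 → L
  i= 7: B-R = 10 → K
  i= 8: D-O = 15 → P
  i= 9: F-M = 19 → T
  i=10: Y-E = 20 → U
  i=11: D-Z =  4 → E
  i=12: P-E = 11 → L
  i=13: N-D = 10 → K
  i=14: E-P = 15 → P
  i=15: M-T = 19 → T
  i=16: T-Z = 20 → U
  i=17: J-F =  4 → E
  i=18: B-Q = 11 → L
  i=19: U-K = 10 → K
  i=20: V-G = 15 → P
  i=21: I-P = 19 → T
  i=22: Y-E = 20 → U
  i=23: Q-M =  4 → E
  i=24: H-W = 11 → L
  i=25: O-E = 10 → K
  i=26: S-D = 15 → P
  i=27: U-B = 19 → T
  i=28: I-O = 20 → U
  i=29: Q-M =  4 → E
  i=30: N-C = 11 → L
  i=31: O-E = 10 → K
  i=32: T-E = 15 → P
  shifts repeat with period 6: LKPTUE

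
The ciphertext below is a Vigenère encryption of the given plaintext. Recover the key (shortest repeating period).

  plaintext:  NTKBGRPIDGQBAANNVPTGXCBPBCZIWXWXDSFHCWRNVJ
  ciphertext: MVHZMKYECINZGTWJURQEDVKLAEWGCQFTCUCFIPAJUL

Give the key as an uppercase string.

  i= 0: M-N = 25 → Z
  i= 1: V-T =  2 → C
  i= 2: H-K = 23 → X
  i= 3: Z-B = 24 → Y
  i= 4: M-G =  6 → G
  i= 5: K-R = 19 → T
  i= 6: Y-P =  9 → J
  i= 7: E-I = 22 → W
  i= 8: C-D = 25 → Z
  i= 9: I-G =  2 → C
  i=10: N-Q = 23 → X
  i=11: Z-B = 24 → Y
  i=12: G-A =  6 → G
  i=13: T-A = 19 → T
  i=14: W-N =  9 → J
  i=15: J-N = 22 → W
  i=16: U-V = 25 → Z
  i=17: R-P =  2 → C
  i=18: Q-T = 23 → X
  i=19: E-G = 24 → Y
  i=20: D-X =  6 → G
  i=21: V-C = 19 → T
  i=22: K-B =  9 → J
  i=23: L-P = 22 → W
  i=24: A-B = 25 → Z
  i=25: E-C =  2 → C
  i=26: W-Z = 23 → X
  i=27: G-I = 24 → Y
  i=28: C-W =  6 → G
  i=29: Q-X = 19 → T
  i=30: F-W =  9 → J
  i=31: T-X = 22 → W
  i=32: C-D = 25 → Z
  i=33: U-S =  2 → C
  i=34: C-F = 23 → X
  i=35: F-H = 24 → Y
  i=36: I-C =  6 → G
  i=37: P-W = 19 → T
  i=38: A-R =  9 → J
  i=39: J-N = 22 → W
  i=40: U-V = 25 → Z
  i=41: L-J =  2 → C
  shifts repeat with period 8: ZCXYGTJW

ZCXYGTJW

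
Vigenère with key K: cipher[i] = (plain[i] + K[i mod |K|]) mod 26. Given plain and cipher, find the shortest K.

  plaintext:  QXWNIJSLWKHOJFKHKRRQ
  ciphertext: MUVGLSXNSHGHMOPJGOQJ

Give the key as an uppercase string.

WXZTDJFC

  i= 0: M-Q = 22 → W
  i= 1: U-X = 23 → X
  i= 2: V-W = 25 → Z
  i= 3: G-N = 19 → T
  i= 4: L-I =  3 → D
  i= 5: S-J =  9 → J
  i= 6: X-S =  5 → F
  i= 7: N-L =  2 → C
  i= 8: S-W = 22 → W
  i= 9: H-K = 23 → X
  i=10: G-H = 25 → Z
  i=11: H-O = 19 → T
  i=12: M-J =  3 → D
  i=13: O-F =  9 → J
  i=14: P-K =  5 → F
  i=15: J-H =  2 → C
  i=16: G-K = 22 → W
  i=17: O-R = 23 → X
  i=18: Q-R = 25 → Z
  i=19: J-Q = 19 → T
  shifts repeat with period 8: WXZTDJFC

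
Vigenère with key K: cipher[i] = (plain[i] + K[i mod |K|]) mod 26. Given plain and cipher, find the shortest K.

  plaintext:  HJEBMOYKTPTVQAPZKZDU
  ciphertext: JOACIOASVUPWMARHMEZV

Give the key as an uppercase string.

CFWBWACI

  i= 0: J-H =  2 → C
  i= 1: O-J =  5 → F
  i= 2: A-E = 22 → W
  i= 3: C-B =  1 → B
  i= 4: I-M = 22 → W
  i= 5: O-O =  0 → A
  i= 6: A-Y =  2 → C
  i= 7: S-K =  8 → I
  i= 8: V-T =  2 → C
  i= 9: U-P =  5 → F
  i=10: P-T = 22 → W
  i=11: W-V =  1 → B
  i=12: M-Q = 22 → W
  i=13: A-A =  0 → A
  i=14: R-P =  2 → C
  i=15: H-Z =  8 → I
  i=16: M-K =  2 → C
  i=17: E-Z =  5 → F
  i=18: Z-D = 22 → W
  i=19: V-U =  1 → B
  shifts repeat with period 8: CFWBWACI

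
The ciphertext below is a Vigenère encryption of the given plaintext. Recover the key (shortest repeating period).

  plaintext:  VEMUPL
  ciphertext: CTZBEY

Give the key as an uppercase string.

  i= 0: C-V =  7 → H
  i= 1: T-E = 15 → P
  i= 2: Z-M = 13 → N
  i= 3: B-U =  7 → H
  i= 4: E-P = 15 → P
  i= 5: Y-L = 13 → N
  shifts repeat with period 3: HPN

HPN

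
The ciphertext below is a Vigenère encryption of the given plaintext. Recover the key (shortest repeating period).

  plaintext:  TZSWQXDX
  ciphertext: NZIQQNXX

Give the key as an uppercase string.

  i= 0: N-T = 20 → U
  i= 1: Z-Z =  0 → A
  i= 2: I-S = 16 → Q
  i= 3: Q-W = 20 → U
  i= 4: Q-Q =  0 → A
  i= 5: N-X = 16 → Q
  i= 6: X-D = 20 → U
  i= 7: X-X =  0 → A
  shifts repeat with period 3: UAQ

UAQ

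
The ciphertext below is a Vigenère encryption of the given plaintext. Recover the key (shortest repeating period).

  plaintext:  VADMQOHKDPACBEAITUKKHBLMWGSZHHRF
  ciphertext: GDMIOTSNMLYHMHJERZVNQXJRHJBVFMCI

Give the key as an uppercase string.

LDJWYF

  i= 0: G-V = 11 → L
  i= 1: D-A =  3 → D
  i= 2: M-D =  9 → J
  i= 3: I-M = 22 → W
  i= 4: O-Q = 24 → Y
  i= 5: T-O =  5 → F
  i= 6: S-H = 11 → L
  i= 7: N-K =  3 → D
  i= 8: M-D =  9 → J
  i= 9: L-P = 22 → W
  i=10: Y-A = 24 → Y
  i=11: H-C =  5 → F
  i=12: M-B = 11 → L
  i=13: H-E =  3 → D
  i=14: J-A =  9 → J
  i=15: E-I = 22 → W
  i=16: R-T = 24 → Y
  i=17: Z-U =  5 → F
  i=18: V-K = 11 → L
  i=19: N-K =  3 → D
  i=20: Q-H =  9 → J
  i=21: X-B = 22 → W
  i=22: J-L = 24 → Y
  i=23: R-M =  5 → F
  i=24: H-W = 11 → L
  i=25: J-G =  3 → D
  i=26: B-S =  9 → J
  i=27: V-Z = 22 → W
  i=28: F-H = 24 → Y
  i=29: M-H =  5 → F
  i=30: C-R = 11 → L
  i=31: I-F =  3 → D
  shifts repeat with period 6: LDJWYF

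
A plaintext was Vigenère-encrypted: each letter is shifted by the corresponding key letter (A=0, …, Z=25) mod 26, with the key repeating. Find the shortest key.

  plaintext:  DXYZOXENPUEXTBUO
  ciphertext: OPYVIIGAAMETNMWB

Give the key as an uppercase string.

LSAWULCN

  i= 0: O-D = 11 → L
  i= 1: P-X = 18 → S
  i= 2: Y-Y =  0 → A
  i= 3: V-Z = 22 → W
  i= 4: I-O = 20 → U
  i= 5: I-X = 11 → L
  i= 6: G-E =  2 → C
  i= 7: A-N = 13 → N
  i= 8: A-P = 11 → L
  i= 9: M-U = 18 → S
  i=10: E-E =  0 → A
  i=11: T-X = 22 → W
  i=12: N-T = 20 → U
  i=13: M-B = 11 → L
  i=14: W-U =  2 → C
  i=15: B-O = 13 → N
  shifts repeat with period 8: LSAWULCN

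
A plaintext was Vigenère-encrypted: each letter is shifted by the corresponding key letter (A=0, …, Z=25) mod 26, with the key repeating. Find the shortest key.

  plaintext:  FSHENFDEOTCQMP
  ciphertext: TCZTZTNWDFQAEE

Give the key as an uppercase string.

OKSPM

  i= 0: T-F = 14 → O
  i= 1: C-S = 10 → K
  i= 2: Z-H = 18 → S
  i= 3: T-E = 15 → P
  i= 4: Z-N = 12 → M
  i= 5: T-F = 14 → O
  i= 6: N-D = 10 → K
  i= 7: W-E = 18 → S
  i= 8: D-O = 15 → P
  i= 9: F-T = 12 → M
  i=10: Q-C = 14 → O
  i=11: A-Q = 10 → K
  i=12: E-M = 18 → S
  i=13: E-P = 15 → P
  shifts repeat with period 5: OKSPM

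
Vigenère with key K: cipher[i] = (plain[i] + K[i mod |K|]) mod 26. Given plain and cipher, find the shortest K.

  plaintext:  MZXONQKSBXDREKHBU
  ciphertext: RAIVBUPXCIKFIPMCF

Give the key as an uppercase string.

  i= 0: R-M =  5 → F
  i= 1: A-Z =  1 → B
  i= 2: I-X = 11 → L
  i= 3: V-O =  7 → H
  i= 4: B-N = 14 → O
  i= 5: U-Q =  4 → E
  i= 6: P-K =  5 → F
  i= 7: X-S =  5 → F
  i= 8: C-B =  1 → B
  i= 9: I-X = 11 → L
  i=10: K-D =  7 → H
  i=11: F-R = 14 → O
  i=12: I-E =  4 → E
  i=13: P-K =  5 → F
  i=14: M-H =  5 → F
  i=15: C-B =  1 → B
  i=16: F-U = 11 → L
  shifts repeat with period 7: FBLHOEF

FBLHOEF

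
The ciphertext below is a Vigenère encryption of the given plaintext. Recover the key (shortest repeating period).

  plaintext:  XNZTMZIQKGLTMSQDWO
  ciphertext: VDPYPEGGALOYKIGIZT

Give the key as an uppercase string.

YQQFDF

  i= 0: V-X = 24 → Y
  i= 1: D-N = 16 → Q
  i= 2: P-Z = 16 → Q
  i= 3: Y-T =  5 → F
  i= 4: P-M =  3 → D
  i= 5: E-Z =  5 → F
  i= 6: G-I = 24 → Y
  i= 7: G-Q = 16 → Q
  i= 8: A-K = 16 → Q
  i= 9: L-G =  5 → F
  i=10: O-L =  3 → D
  i=11: Y-T =  5 → F
  i=12: K-M = 24 → Y
  i=13: I-S = 16 → Q
  i=14: G-Q = 16 → Q
  i=15: I-D =  5 → F
  i=16: Z-W =  3 → D
  i=17: T-O =  5 → F
  shifts repeat with period 6: YQQFDF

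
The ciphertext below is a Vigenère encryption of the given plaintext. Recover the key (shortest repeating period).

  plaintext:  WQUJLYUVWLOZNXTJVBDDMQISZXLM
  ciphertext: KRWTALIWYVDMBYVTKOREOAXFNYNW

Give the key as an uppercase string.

  i= 0: K-W = 14 → O
  i= 1: R-Q =  1 → B
  i= 2: W-U =  2 → C
  i= 3: T-J = 10 → K
  i= 4: A-L = 15 → P
  i= 5: L-Y = 13 → N
  i= 6: I-U = 14 → O
  i= 7: W-V =  1 → B
  i= 8: Y-W =  2 → C
  i= 9: V-L = 10 → K
  i=10: D-O = 15 → P
  i=11: M-Z = 13 → N
  i=12: B-N = 14 → O
  i=13: Y-X =  1 → B
  i=14: V-T =  2 → C
  i=15: T-J = 10 → K
  i=16: K-V = 15 → P
  i=17: O-B = 13 → N
  i=18: R-D = 14 → O
  i=19: E-D =  1 → B
  i=20: O-M =  2 → C
  i=21: A-Q = 10 → K
  i=22: X-I = 15 → P
  i=23: F-S = 13 → N
  i=24: N-Z = 14 → O
  i=25: Y-X =  1 → B
  i=26: N-L =  2 → C
  i=27: W-M = 10 → K
  shifts repeat with period 6: OBCKPN

OBCKPN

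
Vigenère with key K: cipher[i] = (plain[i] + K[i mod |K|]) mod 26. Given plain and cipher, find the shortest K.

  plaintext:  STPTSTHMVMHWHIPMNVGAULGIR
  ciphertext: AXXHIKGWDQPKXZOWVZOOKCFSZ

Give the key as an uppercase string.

IEIOQRZK

  i= 0: A-S =  8 → I
  i= 1: X-T =  4 → E
  i= 2: X-P =  8 → I
  i= 3: H-T = 14 → O
  i= 4: I-S = 16 → Q
  i= 5: K-T = 17 → R
  i= 6: G-H = 25 → Z
  i= 7: W-M = 10 → K
  i= 8: D-V =  8 → I
  i= 9: Q-M =  4 → E
  i=10: P-H =  8 → I
  i=11: K-W = 14 → O
  i=12: X-H = 16 → Q
  i=13: Z-I = 17 → R
  i=14: O-P = 25 → Z
  i=15: W-M = 10 → K
  i=16: V-N =  8 → I
  i=17: Z-V =  4 → E
  i=18: O-G =  8 → I
  i=19: O-A = 14 → O
  i=20: K-U = 16 → Q
  i=21: C-L = 17 → R
  i=22: F-G = 25 → Z
  i=23: S-I = 10 → K
  i=24: Z-R =  8 → I
  shifts repeat with period 8: IEIOQRZK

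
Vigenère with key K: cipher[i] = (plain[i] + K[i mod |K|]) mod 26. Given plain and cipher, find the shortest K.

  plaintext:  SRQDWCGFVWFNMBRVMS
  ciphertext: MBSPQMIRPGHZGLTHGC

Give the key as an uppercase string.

  i= 0: M-S = 20 → U
  i= 1: B-R = 10 → K
  i= 2: S-Q =  2 → C
  i= 3: P-D = 12 → M
  i= 4: Q-W = 20 → U
  i= 5: M-C = 10 → K
  i= 6: I-G =  2 → C
  i= 7: R-F = 12 → M
  i= 8: P-V = 20 → U
  i= 9: G-W = 10 → K
  i=10: H-F =  2 → C
  i=11: Z-N = 12 → M
  i=12: G-M = 20 → U
  i=13: L-B = 10 → K
  i=14: T-R =  2 → C
  i=15: H-V = 12 → M
  i=16: G-M = 20 → U
  i=17: C-S = 10 → K
  shifts repeat with period 4: UKCM

UKCM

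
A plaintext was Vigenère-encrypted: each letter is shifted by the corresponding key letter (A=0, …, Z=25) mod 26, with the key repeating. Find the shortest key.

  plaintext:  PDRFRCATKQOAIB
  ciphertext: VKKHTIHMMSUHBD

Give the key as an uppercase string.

GHTCC

  i= 0: V-P =  6 → G
  i= 1: K-D =  7 → H
  i= 2: K-R = 19 → T
  i= 3: H-F =  2 → C
  i= 4: T-R =  2 → C
  i= 5: I-C =  6 → G
  i= 6: H-A =  7 → H
  i= 7: M-T = 19 → T
  i= 8: M-K =  2 → C
  i= 9: S-Q =  2 → C
  i=10: U-O =  6 → G
  i=11: H-A =  7 → H
  i=12: B-I = 19 → T
  i=13: D-B =  2 → C
  shifts repeat with period 5: GHTCC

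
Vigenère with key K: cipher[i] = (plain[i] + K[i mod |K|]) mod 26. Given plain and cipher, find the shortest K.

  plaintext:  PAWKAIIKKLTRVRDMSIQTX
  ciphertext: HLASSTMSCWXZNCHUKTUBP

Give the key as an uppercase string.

SLEI

  i= 0: H-P = 18 → S
  i= 1: L-A = 11 → L
  i= 2: A-W =  4 → E
  i= 3: S-K =  8 → I
  i= 4: S-A = 18 → S
  i= 5: T-I = 11 → L
  i= 6: M-I =  4 → E
  i= 7: S-K =  8 → I
  i= 8: C-K = 18 → S
  i= 9: W-L = 11 → L
  i=10: X-T =  4 → E
  i=11: Z-R =  8 → I
  i=12: N-V = 18 → S
  i=13: C-R = 11 → L
  i=14: H-D =  4 → E
  i=15: U-M =  8 → I
  i=16: K-S = 18 → S
  i=17: T-I = 11 → L
  i=18: U-Q =  4 → E
  i=19: B-T =  8 → I
  i=20: P-X = 18 → S
  shifts repeat with period 4: SLEI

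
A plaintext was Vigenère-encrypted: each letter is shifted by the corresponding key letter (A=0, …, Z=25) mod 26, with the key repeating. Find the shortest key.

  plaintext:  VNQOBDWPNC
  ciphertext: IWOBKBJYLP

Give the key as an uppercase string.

  i= 0: I-V = 13 → N
  i= 1: W-N =  9 → J
  i= 2: O-Q = 24 → Y
  i= 3: B-O = 13 → N
  i= 4: K-B =  9 → J
  i= 5: B-D = 24 → Y
  i= 6: J-W = 13 → N
  i= 7: Y-P =  9 → J
  i= 8: L-N = 24 → Y
  i= 9: P-C = 13 → N
  shifts repeat with period 3: NJY

NJY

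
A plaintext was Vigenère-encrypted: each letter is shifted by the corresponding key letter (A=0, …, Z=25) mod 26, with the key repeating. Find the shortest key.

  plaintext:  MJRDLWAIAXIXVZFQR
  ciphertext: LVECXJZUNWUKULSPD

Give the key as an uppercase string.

ZMN

  i= 0: L-M = 25 → Z
  i= 1: V-J = 12 → M
  i= 2: E-R = 13 → N
  i= 3: C-D = 25 → Z
  i= 4: X-L = 12 → M
  i= 5: J-W = 13 → N
  i= 6: Z-A = 25 → Z
  i= 7: U-I = 12 → M
  i= 8: N-A = 13 → N
  i= 9: W-X = 25 → Z
  i=10: U-I = 12 → M
  i=11: K-X = 13 → N
  i=12: U-V = 25 → Z
  i=13: L-Z = 12 → M
  i=14: S-F = 13 → N
  i=15: P-Q = 25 → Z
  i=16: D-R = 12 → M
  shifts repeat with period 3: ZMN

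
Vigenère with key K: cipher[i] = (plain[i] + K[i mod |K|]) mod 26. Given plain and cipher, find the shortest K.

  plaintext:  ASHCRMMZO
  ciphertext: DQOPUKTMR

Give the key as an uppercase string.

  i= 0: D-A =  3 → D
  i= 1: Q-S = 24 → Y
  i= 2: O-H =  7 → H
  i= 3: P-C = 13 → N
  i= 4: U-R =  3 → D
  i= 5: K-M = 24 → Y
  i= 6: T-M =  7 → H
  i= 7: M-Z = 13 → N
  i= 8: R-O =  3 → D
  shifts repeat with period 4: DYHN

DYHN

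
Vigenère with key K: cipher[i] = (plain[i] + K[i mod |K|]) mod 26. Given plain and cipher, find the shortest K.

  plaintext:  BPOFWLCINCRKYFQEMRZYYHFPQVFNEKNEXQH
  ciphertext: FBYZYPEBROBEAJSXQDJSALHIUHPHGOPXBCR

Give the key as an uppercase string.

  i= 0: F-B =  4 → E
  i= 1: B-P = 12 → M
  i= 2: Y-O = 10 → K
  i= 3: Z-F = 20 → U
  i= 4: Y-W =  2 → C
  i= 5: P-L =  4 → E
  i= 6: E-C =  2 → C
  i= 7: B-I = 19 → T
  i= 8: R-N =  4 → E
  i= 9: O-C = 12 → M
  i=10: B-R = 10 → K
  i=11: E-K = 20 → U
  i=12: A-Y =  2 → C
  i=13: J-F =  4 → E
  i=14: S-Q =  2 → C
  i=15: X-E = 19 → T
  i=16: Q-M =  4 → E
  i=17: D-R = 12 → M
  i=18: J-Z = 10 → K
  i=19: S-Y = 20 → U
  i=20: A-Y =  2 → C
  i=21: L-H =  4 → E
  i=22: H-F =  2 → C
  i=23: I-P = 19 → T
  i=24: U-Q =  4 → E
  i=25: H-V = 12 → M
  i=26: P-F = 10 → K
  i=27: H-N = 20 → U
  i=28: G-E =  2 → C
  i=29: O-K =  4 → E
  i=30: P-N =  2 → C
  i=31: X-E = 19 → T
  i=32: B-X =  4 → E
  i=33: C-Q = 12 → M
  i=34: R-H = 10 → K
  shifts repeat with period 8: EMKUCECT

EMKUCECT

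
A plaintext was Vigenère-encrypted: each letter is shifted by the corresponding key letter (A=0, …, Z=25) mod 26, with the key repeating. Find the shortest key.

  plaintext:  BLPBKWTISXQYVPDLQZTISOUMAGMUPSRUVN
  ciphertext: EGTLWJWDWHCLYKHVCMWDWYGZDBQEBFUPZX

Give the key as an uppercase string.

DVEKMN

  i= 0: E-B =  3 → D
  i= 1: G-L = 21 → V
  i= 2: T-P =  4 → E
  i= 3: L-B = 10 → K
  i= 4: W-K = 12 → M
  i= 5: J-W = 13 → N
  i= 6: W-T =  3 → D
  i= 7: D-I = 21 → V
  i= 8: W-S =  4 → E
  i= 9: H-X = 10 → K
  i=10: C-Q = 12 → M
  i=11: L-Y = 13 → N
  i=12: Y-V =  3 → D
  i=13: K-P = 21 → V
  i=14: H-D =  4 → E
  i=15: V-L = 10 → K
  i=16: C-Q = 12 → M
  i=17: M-Z = 13 → N
  i=18: W-T =  3 → D
  i=19: D-I = 21 → V
  i=20: W-S =  4 → E
  i=21: Y-O = 10 → K
  i=22: G-U = 12 → M
  i=23: Z-M = 13 → N
  i=24: D-A =  3 → D
  i=25: B-G = 21 → V
  i=26: Q-M =  4 → E
  i=27: E-U = 10 → K
  i=28: B-P = 12 → M
  i=29: F-S = 13 → N
  i=30: U-R =  3 → D
  i=31: P-U = 21 → V
  i=32: Z-V =  4 → E
  i=33: X-N = 10 → K
  shifts repeat with period 6: DVEKMN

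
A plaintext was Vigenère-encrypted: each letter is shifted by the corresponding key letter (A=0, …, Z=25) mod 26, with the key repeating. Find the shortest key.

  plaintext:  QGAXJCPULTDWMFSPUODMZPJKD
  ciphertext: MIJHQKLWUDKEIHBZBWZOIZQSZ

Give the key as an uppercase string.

  i= 0: M-Q = 22 → W
  i= 1: I-G =  2 → C
  i= 2: J-A =  9 → J
  i= 3: H-X = 10 → K
  i= 4: Q-J =  7 → H
  i= 5: K-C =  8 → I
  i= 6: L-P = 22 → W
  i= 7: W-U =  2 → C
  i= 8: U-L =  9 → J
  i= 9: D-T = 10 → K
  i=10: K-D =  7 → H
  i=11: E-W =  8 → I
  i=12: I-M = 22 → W
  i=13: H-F =  2 → C
  i=14: B-S =  9 → J
  i=15: Z-P = 10 → K
  i=16: B-U =  7 → H
  i=17: W-O =  8 → I
  i=18: Z-D = 22 → W
  i=19: O-M =  2 → C
  i=20: I-Z =  9 → J
  i=21: Z-P = 10 → K
  i=22: Q-J =  7 → H
  i=23: S-K =  8 → I
  i=24: Z-D = 22 → W
  shifts repeat with period 6: WCJKHI

WCJKHI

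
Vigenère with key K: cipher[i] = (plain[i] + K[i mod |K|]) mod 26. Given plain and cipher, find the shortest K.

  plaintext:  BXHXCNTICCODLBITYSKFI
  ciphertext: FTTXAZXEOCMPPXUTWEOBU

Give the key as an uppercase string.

EWMAYM

  i= 0: F-B =  4 → E
  i= 1: T-X = 22 → W
  i= 2: T-H = 12 → M
  i= 3: X-X =  0 → A
  i= 4: A-C = 24 → Y
  i= 5: Z-N = 12 → M
  i= 6: X-T =  4 → E
  i= 7: E-I = 22 → W
  i= 8: O-C = 12 → M
  i= 9: C-C =  0 → A
  i=10: M-O = 24 → Y
  i=11: P-D = 12 → M
  i=12: P-L =  4 → E
  i=13: X-B = 22 → W
  i=14: U-I = 12 → M
  i=15: T-T =  0 → A
  i=16: W-Y = 24 → Y
  i=17: E-S = 12 → M
  i=18: O-K =  4 → E
  i=19: B-F = 22 → W
  i=20: U-I = 12 → M
  shifts repeat with period 6: EWMAYM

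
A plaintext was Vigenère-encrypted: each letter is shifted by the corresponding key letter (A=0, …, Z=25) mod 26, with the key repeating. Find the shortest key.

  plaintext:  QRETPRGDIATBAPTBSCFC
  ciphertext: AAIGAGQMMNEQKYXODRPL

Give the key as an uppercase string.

  i= 0: A-Q = 10 → K
  i= 1: A-R =  9 → J
  i= 2: I-E =  4 → E
  i= 3: G-T = 13 → N
  i= 4: A-P = 11 → L
  i= 5: G-R = 15 → P
  i= 6: Q-G = 10 → K
  i= 7: M-D =  9 → J
  i= 8: M-I =  4 → E
  i= 9: N-A = 13 → N
  i=10: E-T = 11 → L
  i=11: Q-B = 15 → P
  i=12: K-A = 10 → K
  i=13: Y-P =  9 → J
  i=14: X-T =  4 → E
  i=15: O-B = 13 → N
  i=16: D-S = 11 → L
  i=17: R-C = 15 → P
  i=18: P-F = 10 → K
  i=19: L-C =  9 → J
  shifts repeat with period 6: KJENLP

KJENLP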